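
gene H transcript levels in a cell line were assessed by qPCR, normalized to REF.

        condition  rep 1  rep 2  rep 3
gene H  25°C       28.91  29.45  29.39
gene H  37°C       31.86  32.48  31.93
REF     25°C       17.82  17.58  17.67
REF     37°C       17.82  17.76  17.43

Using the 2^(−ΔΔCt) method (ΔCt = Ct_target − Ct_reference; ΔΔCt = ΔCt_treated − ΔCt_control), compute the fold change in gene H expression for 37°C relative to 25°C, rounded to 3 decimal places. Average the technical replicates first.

0.138

Mean Ct: gene H 25°C 29.250; gene H 37°C 32.090; REF 25°C 17.690; REF 37°C 17.670
ΔCt(25°C) = 29.250 − 17.690 = 11.560
ΔCt(37°C) = 32.090 − 17.670 = 14.420
ΔΔCt = 14.420 − 11.560 = 2.860
Fold change = 2^(−2.860) = 0.1377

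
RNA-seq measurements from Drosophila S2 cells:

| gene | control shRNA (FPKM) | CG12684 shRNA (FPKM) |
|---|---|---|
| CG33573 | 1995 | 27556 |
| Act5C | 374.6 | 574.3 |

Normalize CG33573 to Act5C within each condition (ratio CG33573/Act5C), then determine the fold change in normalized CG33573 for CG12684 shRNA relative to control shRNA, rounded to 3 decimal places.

9.010

CG33573/Act5C (control shRNA) = 1995 / 374.6 = 5.3257
CG33573/Act5C (CG12684 shRNA) = 27556 / 574.3 = 47.982
Fold change = 47.982 / 5.3257 = 9.0095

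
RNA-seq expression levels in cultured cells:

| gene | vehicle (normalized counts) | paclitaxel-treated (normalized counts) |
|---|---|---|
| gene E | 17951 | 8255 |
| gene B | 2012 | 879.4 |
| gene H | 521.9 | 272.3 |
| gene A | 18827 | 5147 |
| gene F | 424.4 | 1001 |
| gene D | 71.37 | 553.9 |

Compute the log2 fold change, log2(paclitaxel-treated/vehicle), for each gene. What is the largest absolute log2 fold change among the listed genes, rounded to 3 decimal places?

log2(8255/17951) = -1.121  (gene E)
log2(879.4/2012) = -1.194  (gene B)
log2(272.3/521.9) = -0.939  (gene H)
log2(5147/18827) = -1.871  (gene A)
log2(1001/424.4) = 1.238  (gene F)
log2(553.9/71.37) = 2.956  (gene D)
The largest magnitude belongs to gene D.

2.956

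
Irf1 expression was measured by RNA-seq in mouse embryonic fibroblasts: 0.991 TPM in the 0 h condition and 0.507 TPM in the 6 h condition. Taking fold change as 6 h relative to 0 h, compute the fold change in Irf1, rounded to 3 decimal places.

Fold change = 0.507 / 0.991 = 0.5116
Irf1 is downregulated.

0.512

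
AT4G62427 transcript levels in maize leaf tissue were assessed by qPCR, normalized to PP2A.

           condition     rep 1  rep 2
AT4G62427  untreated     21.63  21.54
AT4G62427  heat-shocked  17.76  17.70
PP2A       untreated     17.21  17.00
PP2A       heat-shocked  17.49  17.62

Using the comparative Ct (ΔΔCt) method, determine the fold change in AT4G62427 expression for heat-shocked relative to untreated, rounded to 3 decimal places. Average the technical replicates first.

Mean Ct: AT4G62427 untreated 21.585; AT4G62427 heat-shocked 17.730; PP2A untreated 17.105; PP2A heat-shocked 17.555
ΔCt(untreated) = 21.585 − 17.105 = 4.480
ΔCt(heat-shocked) = 17.730 − 17.555 = 0.175
ΔΔCt = 0.175 − 4.480 = -4.305
Fold change = 2^(−(-4.305)) = 2^4.305 = 19.7667

19.767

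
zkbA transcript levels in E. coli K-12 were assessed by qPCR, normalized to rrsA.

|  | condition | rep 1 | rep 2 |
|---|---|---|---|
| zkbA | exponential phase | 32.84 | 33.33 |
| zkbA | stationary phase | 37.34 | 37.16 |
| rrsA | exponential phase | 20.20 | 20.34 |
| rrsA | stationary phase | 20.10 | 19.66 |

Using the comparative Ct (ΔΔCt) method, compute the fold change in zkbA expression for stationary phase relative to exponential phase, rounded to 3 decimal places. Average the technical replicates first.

Mean Ct: zkbA exponential phase 33.085; zkbA stationary phase 37.250; rrsA exponential phase 20.270; rrsA stationary phase 19.880
ΔCt(exponential phase) = 33.085 − 20.270 = 12.815
ΔCt(stationary phase) = 37.250 − 19.880 = 17.370
ΔΔCt = 17.370 − 12.815 = 4.555
Fold change = 2^(−4.555) = 0.0425

0.043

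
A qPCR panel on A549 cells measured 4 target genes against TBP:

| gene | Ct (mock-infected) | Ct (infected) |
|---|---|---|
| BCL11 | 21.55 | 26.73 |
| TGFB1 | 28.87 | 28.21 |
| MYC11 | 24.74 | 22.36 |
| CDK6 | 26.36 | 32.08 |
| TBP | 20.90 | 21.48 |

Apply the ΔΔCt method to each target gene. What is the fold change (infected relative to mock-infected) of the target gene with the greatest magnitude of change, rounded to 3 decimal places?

0.028

BCL11: ΔΔCt = (26.73−21.48) − (21.55−20.90) = 5.25 − 0.65 = 4.60; fold change = 2^-4.60 = 0.041
TGFB1: ΔΔCt = (28.21−21.48) − (28.87−20.90) = 6.73 − 7.97 = -1.24; fold change = 2^1.24 = 2.362
MYC11: ΔΔCt = (22.36−21.48) − (24.74−20.90) = 0.88 − 3.84 = -2.96; fold change = 2^2.96 = 7.781
CDK6: ΔΔCt = (32.08−21.48) − (26.36−20.90) = 10.60 − 5.46 = 5.14; fold change = 2^-5.14 = 0.028
CDK6 has the largest |ΔΔCt| = 5.14.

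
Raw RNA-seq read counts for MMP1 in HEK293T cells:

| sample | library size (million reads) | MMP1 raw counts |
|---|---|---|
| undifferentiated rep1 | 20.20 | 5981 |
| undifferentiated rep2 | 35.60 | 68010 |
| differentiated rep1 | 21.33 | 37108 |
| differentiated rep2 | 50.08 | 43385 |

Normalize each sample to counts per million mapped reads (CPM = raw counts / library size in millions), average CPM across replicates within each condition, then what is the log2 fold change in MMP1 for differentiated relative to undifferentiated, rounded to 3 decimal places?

CPM(undifferentiated rep1) = 5981 / 20.20 = 296.0891
CPM(undifferentiated rep2) = 68010 / 35.60 = 1910.3933
CPM(differentiated rep1) = 37108 / 21.33 = 1739.7093
CPM(differentiated rep2) = 43385 / 50.08 = 866.3139
mean CPM(undifferentiated) = 1103.2412; mean CPM(differentiated) = 1303.0116
Fold change = 1303.0116 / 1103.2412 = 1.18108
log2(1.18108) = 0.2401

0.240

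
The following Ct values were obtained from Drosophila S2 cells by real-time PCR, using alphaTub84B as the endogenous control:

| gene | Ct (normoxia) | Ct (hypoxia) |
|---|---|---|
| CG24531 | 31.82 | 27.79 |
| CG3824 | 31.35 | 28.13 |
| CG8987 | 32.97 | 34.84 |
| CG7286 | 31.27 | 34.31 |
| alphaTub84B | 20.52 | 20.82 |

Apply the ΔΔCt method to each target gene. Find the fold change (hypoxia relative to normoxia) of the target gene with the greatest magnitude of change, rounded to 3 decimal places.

20.112

CG24531: ΔΔCt = (27.79−20.82) − (31.82−20.52) = 6.97 − 11.30 = -4.33; fold change = 2^4.33 = 20.112
CG3824: ΔΔCt = (28.13−20.82) − (31.35−20.52) = 7.31 − 10.83 = -3.52; fold change = 2^3.52 = 11.472
CG8987: ΔΔCt = (34.84−20.82) − (32.97−20.52) = 14.02 − 12.45 = 1.57; fold change = 2^-1.57 = 0.337
CG7286: ΔΔCt = (34.31−20.82) − (31.27−20.52) = 13.49 − 10.75 = 2.74; fold change = 2^-2.74 = 0.150
CG24531 has the largest |ΔΔCt| = 4.33.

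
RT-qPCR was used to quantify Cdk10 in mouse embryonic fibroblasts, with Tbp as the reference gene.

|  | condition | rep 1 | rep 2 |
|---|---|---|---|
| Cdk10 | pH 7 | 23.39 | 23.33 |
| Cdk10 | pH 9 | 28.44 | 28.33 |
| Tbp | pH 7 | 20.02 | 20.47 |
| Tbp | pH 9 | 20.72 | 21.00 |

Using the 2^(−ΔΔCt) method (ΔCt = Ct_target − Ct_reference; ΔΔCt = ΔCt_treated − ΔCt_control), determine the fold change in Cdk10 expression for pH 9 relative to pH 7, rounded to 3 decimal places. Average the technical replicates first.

Mean Ct: Cdk10 pH 7 23.360; Cdk10 pH 9 28.385; Tbp pH 7 20.245; Tbp pH 9 20.860
ΔCt(pH 7) = 23.360 − 20.245 = 3.115
ΔCt(pH 9) = 28.385 − 20.860 = 7.525
ΔΔCt = 7.525 − 3.115 = 4.410
Fold change = 2^(−4.410) = 0.0470

0.047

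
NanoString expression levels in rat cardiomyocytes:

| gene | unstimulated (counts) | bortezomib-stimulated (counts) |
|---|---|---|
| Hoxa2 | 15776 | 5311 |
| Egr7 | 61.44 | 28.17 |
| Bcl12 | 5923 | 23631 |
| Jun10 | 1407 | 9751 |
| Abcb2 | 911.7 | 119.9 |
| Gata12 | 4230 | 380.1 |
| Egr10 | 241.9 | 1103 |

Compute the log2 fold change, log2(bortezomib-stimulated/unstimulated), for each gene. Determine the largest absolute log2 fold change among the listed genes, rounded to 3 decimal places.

3.476

log2(5311/15776) = -1.571  (Hoxa2)
log2(28.17/61.44) = -1.125  (Egr7)
log2(23631/5923) = 1.996  (Bcl12)
log2(9751/1407) = 2.793  (Jun10)
log2(119.9/911.7) = -2.927  (Abcb2)
log2(380.1/4230) = -3.476  (Gata12)
log2(1103/241.9) = 2.189  (Egr10)
The largest magnitude belongs to Gata12.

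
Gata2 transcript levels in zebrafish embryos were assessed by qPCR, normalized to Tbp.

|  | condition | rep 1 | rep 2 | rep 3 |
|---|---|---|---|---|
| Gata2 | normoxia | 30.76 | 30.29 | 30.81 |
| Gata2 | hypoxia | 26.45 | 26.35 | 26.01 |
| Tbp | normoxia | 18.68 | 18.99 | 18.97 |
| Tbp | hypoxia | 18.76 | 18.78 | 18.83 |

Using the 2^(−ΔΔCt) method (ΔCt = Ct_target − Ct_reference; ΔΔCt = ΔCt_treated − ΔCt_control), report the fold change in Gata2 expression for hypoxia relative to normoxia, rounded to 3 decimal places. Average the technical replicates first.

19.160

Mean Ct: Gata2 normoxia 30.620; Gata2 hypoxia 26.270; Tbp normoxia 18.880; Tbp hypoxia 18.790
ΔCt(normoxia) = 30.620 − 18.880 = 11.740
ΔCt(hypoxia) = 26.270 − 18.790 = 7.480
ΔΔCt = 7.480 − 11.740 = -4.260
Fold change = 2^(−(-4.260)) = 2^4.260 = 19.1597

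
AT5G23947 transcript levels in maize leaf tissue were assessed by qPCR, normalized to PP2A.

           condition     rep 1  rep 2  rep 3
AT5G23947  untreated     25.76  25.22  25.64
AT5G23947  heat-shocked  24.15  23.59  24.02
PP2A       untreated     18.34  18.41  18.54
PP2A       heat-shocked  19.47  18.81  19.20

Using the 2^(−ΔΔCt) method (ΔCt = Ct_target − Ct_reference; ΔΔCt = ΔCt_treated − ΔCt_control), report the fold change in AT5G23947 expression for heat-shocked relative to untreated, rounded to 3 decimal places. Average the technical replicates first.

5.098

Mean Ct: AT5G23947 untreated 25.540; AT5G23947 heat-shocked 23.920; PP2A untreated 18.430; PP2A heat-shocked 19.160
ΔCt(untreated) = 25.540 − 18.430 = 7.110
ΔCt(heat-shocked) = 23.920 − 19.160 = 4.760
ΔΔCt = 4.760 − 7.110 = -2.350
Fold change = 2^(−(-2.350)) = 2^2.350 = 5.0982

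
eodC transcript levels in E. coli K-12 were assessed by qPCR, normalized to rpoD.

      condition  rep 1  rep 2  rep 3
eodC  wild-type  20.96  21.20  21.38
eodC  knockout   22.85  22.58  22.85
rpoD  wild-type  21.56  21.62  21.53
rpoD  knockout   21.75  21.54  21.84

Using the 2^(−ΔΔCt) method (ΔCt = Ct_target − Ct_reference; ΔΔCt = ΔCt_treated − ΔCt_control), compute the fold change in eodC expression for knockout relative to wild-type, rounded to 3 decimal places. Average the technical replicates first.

Mean Ct: eodC wild-type 21.180; eodC knockout 22.760; rpoD wild-type 21.570; rpoD knockout 21.710
ΔCt(wild-type) = 21.180 − 21.570 = -0.390
ΔCt(knockout) = 22.760 − 21.710 = 1.050
ΔΔCt = 1.050 − (-0.390) = 1.440
Fold change = 2^(−1.440) = 0.3686

0.369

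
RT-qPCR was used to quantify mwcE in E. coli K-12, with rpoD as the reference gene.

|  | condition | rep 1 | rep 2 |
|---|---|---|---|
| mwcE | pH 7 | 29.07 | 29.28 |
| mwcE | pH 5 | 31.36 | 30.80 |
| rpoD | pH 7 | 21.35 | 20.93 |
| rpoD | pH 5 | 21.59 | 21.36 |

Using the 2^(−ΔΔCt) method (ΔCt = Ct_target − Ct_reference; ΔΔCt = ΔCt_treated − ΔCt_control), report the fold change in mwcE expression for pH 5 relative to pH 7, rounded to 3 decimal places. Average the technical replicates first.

0.337

Mean Ct: mwcE pH 7 29.175; mwcE pH 5 31.080; rpoD pH 7 21.140; rpoD pH 5 21.475
ΔCt(pH 7) = 29.175 − 21.140 = 8.035
ΔCt(pH 5) = 31.080 − 21.475 = 9.605
ΔΔCt = 9.605 − 8.035 = 1.570
Fold change = 2^(−1.570) = 0.3368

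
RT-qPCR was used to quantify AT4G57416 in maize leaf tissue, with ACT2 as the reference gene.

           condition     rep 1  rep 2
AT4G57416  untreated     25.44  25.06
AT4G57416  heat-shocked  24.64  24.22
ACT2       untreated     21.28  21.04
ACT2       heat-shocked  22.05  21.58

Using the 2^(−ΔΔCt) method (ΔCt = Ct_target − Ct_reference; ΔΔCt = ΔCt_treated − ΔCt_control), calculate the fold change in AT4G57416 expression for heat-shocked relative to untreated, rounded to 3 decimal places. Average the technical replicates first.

2.780

Mean Ct: AT4G57416 untreated 25.250; AT4G57416 heat-shocked 24.430; ACT2 untreated 21.160; ACT2 heat-shocked 21.815
ΔCt(untreated) = 25.250 − 21.160 = 4.090
ΔCt(heat-shocked) = 24.430 − 21.815 = 2.615
ΔΔCt = 2.615 − 4.090 = -1.475
Fold change = 2^(−(-1.475)) = 2^1.475 = 2.7798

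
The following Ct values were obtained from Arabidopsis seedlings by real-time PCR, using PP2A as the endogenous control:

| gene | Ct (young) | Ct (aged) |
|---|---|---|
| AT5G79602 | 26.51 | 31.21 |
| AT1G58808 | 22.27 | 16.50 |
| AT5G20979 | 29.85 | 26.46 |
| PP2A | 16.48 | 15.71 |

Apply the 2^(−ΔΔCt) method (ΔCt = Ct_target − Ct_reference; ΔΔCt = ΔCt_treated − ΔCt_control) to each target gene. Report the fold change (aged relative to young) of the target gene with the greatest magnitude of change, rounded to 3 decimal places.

0.023

AT5G79602: ΔΔCt = (31.21−15.71) − (26.51−16.48) = 15.50 − 10.03 = 5.47; fold change = 2^-5.47 = 0.023
AT1G58808: ΔΔCt = (16.50−15.71) − (22.27−16.48) = 0.79 − 5.79 = -5.00; fold change = 2^5.00 = 32.000
AT5G20979: ΔΔCt = (26.46−15.71) − (29.85−16.48) = 10.75 − 13.37 = -2.62; fold change = 2^2.62 = 6.148
AT5G79602 has the largest |ΔΔCt| = 5.47.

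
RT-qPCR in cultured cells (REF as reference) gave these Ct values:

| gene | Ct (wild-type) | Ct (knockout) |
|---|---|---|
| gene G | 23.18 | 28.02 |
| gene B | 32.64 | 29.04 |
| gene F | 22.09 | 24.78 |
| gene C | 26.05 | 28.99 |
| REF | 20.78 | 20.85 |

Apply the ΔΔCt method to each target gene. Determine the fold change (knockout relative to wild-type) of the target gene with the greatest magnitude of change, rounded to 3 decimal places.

0.037

gene G: ΔΔCt = (28.02−20.85) − (23.18−20.78) = 7.17 − 2.40 = 4.77; fold change = 2^-4.77 = 0.037
gene B: ΔΔCt = (29.04−20.85) − (32.64−20.78) = 8.19 − 11.86 = -3.67; fold change = 2^3.67 = 12.729
gene F: ΔΔCt = (24.78−20.85) − (22.09−20.78) = 3.93 − 1.31 = 2.62; fold change = 2^-2.62 = 0.163
gene C: ΔΔCt = (28.99−20.85) − (26.05−20.78) = 8.14 − 5.27 = 2.87; fold change = 2^-2.87 = 0.137
gene G has the largest |ΔΔCt| = 4.77.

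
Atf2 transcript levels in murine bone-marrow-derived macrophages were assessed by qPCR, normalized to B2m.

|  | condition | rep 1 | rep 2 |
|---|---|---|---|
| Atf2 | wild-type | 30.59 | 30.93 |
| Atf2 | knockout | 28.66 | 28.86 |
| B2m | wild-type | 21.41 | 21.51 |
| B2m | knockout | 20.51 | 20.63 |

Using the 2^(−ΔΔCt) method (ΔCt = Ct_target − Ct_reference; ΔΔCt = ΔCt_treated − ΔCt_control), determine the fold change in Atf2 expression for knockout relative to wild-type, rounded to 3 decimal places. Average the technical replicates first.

Mean Ct: Atf2 wild-type 30.760; Atf2 knockout 28.760; B2m wild-type 21.460; B2m knockout 20.570
ΔCt(wild-type) = 30.760 − 21.460 = 9.300
ΔCt(knockout) = 28.760 − 20.570 = 8.190
ΔΔCt = 8.190 − 9.300 = -1.110
Fold change = 2^(−(-1.110)) = 2^1.110 = 2.1585

2.158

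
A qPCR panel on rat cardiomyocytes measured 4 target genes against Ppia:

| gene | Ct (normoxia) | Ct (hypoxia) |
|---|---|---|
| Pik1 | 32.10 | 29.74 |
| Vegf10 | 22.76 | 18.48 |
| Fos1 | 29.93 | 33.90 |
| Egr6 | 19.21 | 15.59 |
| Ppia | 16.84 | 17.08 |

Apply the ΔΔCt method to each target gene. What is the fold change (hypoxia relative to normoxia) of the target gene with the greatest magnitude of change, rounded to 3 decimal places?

Pik1: ΔΔCt = (29.74−17.08) − (32.10−16.84) = 12.66 − 15.26 = -2.60; fold change = 2^2.60 = 6.063
Vegf10: ΔΔCt = (18.48−17.08) − (22.76−16.84) = 1.40 − 5.92 = -4.52; fold change = 2^4.52 = 22.943
Fos1: ΔΔCt = (33.90−17.08) − (29.93−16.84) = 16.82 − 13.09 = 3.73; fold change = 2^-3.73 = 0.075
Egr6: ΔΔCt = (15.59−17.08) − (19.21−16.84) = -1.49 − 2.37 = -3.86; fold change = 2^3.86 = 14.520
Vegf10 has the largest |ΔΔCt| = 4.52.

22.943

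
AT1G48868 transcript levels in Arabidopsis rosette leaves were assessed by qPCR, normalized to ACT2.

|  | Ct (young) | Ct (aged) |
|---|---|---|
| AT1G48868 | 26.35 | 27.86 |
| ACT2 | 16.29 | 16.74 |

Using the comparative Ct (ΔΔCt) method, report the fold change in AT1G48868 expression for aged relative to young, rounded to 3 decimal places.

ΔCt(young) = 26.350 − 16.290 = 10.060
ΔCt(aged) = 27.860 − 16.740 = 11.120
ΔΔCt = 11.120 − 10.060 = 1.060
Fold change = 2^(−1.060) = 0.4796

0.480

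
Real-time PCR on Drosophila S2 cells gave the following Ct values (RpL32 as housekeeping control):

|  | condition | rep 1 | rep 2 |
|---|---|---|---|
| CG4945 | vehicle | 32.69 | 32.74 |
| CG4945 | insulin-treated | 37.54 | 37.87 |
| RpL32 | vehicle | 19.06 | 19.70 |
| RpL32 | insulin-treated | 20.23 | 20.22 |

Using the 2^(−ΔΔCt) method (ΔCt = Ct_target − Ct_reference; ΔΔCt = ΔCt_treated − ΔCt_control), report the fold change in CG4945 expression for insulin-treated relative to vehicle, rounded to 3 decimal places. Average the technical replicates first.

Mean Ct: CG4945 vehicle 32.715; CG4945 insulin-treated 37.705; RpL32 vehicle 19.380; RpL32 insulin-treated 20.225
ΔCt(vehicle) = 32.715 − 19.380 = 13.335
ΔCt(insulin-treated) = 37.705 − 20.225 = 17.480
ΔΔCt = 17.480 − 13.335 = 4.145
Fold change = 2^(−4.145) = 0.0565

0.057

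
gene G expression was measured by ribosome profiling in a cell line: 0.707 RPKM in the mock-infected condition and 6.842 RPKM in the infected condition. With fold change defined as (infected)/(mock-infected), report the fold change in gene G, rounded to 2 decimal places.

Fold change = 6.842 / 0.707 = 9.678
gene G is upregulated.

9.68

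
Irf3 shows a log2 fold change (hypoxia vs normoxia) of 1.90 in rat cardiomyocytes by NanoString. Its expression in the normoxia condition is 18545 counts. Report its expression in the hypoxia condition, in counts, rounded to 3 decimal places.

Fold change = 2^(1.90) = 3.7321
hypoxia expression = 18545 × 3.7321 = 69212.387

69212.387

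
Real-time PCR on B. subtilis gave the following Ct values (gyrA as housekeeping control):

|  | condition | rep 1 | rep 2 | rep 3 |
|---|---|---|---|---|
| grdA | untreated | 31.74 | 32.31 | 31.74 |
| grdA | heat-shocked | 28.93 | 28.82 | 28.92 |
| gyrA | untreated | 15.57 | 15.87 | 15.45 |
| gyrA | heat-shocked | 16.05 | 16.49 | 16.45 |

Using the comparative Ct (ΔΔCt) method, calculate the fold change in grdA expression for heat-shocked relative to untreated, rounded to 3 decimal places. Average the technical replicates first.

Mean Ct: grdA untreated 31.930; grdA heat-shocked 28.890; gyrA untreated 15.630; gyrA heat-shocked 16.330
ΔCt(untreated) = 31.930 − 15.630 = 16.300
ΔCt(heat-shocked) = 28.890 − 16.330 = 12.560
ΔΔCt = 12.560 − 16.300 = -3.740
Fold change = 2^(−(-3.740)) = 2^3.740 = 13.3614

13.361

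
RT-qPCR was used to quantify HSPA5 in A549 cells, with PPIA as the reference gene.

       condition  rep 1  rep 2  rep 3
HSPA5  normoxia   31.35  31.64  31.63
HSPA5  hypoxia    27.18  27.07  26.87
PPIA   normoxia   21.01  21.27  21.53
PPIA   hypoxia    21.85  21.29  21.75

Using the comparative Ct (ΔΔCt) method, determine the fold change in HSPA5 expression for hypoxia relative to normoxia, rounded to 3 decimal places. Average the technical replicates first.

Mean Ct: HSPA5 normoxia 31.540; HSPA5 hypoxia 27.040; PPIA normoxia 21.270; PPIA hypoxia 21.630
ΔCt(normoxia) = 31.540 − 21.270 = 10.270
ΔCt(hypoxia) = 27.040 − 21.630 = 5.410
ΔΔCt = 5.410 − 10.270 = -4.860
Fold change = 2^(−(-4.860)) = 2^4.860 = 29.0406

29.041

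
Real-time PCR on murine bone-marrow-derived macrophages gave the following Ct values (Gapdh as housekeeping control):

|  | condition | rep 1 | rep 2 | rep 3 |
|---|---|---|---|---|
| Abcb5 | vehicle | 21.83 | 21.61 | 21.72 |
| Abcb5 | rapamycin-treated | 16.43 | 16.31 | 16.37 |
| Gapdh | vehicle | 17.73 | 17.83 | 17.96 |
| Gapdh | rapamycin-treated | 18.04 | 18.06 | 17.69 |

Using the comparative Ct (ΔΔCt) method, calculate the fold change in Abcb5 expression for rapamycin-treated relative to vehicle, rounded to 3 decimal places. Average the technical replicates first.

43.411

Mean Ct: Abcb5 vehicle 21.720; Abcb5 rapamycin-treated 16.370; Gapdh vehicle 17.840; Gapdh rapamycin-treated 17.930
ΔCt(vehicle) = 21.720 − 17.840 = 3.880
ΔCt(rapamycin-treated) = 16.370 − 17.930 = -1.560
ΔΔCt = -1.560 − 3.880 = -5.440
Fold change = 2^(−(-5.440)) = 2^5.440 = 43.4113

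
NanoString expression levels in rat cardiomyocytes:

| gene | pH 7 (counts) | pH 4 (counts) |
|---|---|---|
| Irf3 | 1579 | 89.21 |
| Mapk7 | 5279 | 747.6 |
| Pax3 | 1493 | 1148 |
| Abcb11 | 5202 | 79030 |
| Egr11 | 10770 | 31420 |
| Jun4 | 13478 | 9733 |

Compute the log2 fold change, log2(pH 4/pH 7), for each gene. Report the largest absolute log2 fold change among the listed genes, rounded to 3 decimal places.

log2(89.21/1579) = -4.146  (Irf3)
log2(747.6/5279) = -2.820  (Mapk7)
log2(1148/1493) = -0.379  (Pax3)
log2(79030/5202) = 3.925  (Abcb11)
log2(31420/10770) = 1.545  (Egr11)
log2(9733/13478) = -0.470  (Jun4)
The largest magnitude belongs to Irf3.

4.146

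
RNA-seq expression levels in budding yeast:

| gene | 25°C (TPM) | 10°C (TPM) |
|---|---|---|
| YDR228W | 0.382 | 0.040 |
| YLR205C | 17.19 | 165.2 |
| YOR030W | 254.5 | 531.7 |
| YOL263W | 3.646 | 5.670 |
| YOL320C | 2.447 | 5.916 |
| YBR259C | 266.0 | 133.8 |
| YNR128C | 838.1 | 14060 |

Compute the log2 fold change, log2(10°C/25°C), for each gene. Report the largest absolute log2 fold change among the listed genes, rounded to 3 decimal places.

log2(0.040/0.382) = -3.256  (YDR228W)
log2(165.2/17.19) = 3.265  (YLR205C)
log2(531.7/254.5) = 1.063  (YOR030W)
log2(5.670/3.646) = 0.637  (YOL263W)
log2(5.916/2.447) = 1.274  (YOL320C)
log2(133.8/266.0) = -0.991  (YBR259C)
log2(14060/838.1) = 4.068  (YNR128C)
The largest magnitude belongs to YNR128C.

4.068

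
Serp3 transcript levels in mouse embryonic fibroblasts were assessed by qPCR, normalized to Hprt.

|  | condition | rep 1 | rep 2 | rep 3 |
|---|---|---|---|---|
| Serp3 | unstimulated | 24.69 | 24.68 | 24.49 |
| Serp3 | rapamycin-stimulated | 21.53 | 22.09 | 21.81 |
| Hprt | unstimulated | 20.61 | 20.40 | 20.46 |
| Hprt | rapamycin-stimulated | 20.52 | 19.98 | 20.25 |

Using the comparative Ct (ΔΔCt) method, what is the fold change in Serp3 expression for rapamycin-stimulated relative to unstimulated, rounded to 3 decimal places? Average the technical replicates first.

Mean Ct: Serp3 unstimulated 24.620; Serp3 rapamycin-stimulated 21.810; Hprt unstimulated 20.490; Hprt rapamycin-stimulated 20.250
ΔCt(unstimulated) = 24.620 − 20.490 = 4.130
ΔCt(rapamycin-stimulated) = 21.810 − 20.250 = 1.560
ΔΔCt = 1.560 − 4.130 = -2.570
Fold change = 2^(−(-2.570)) = 2^2.570 = 5.9381

5.938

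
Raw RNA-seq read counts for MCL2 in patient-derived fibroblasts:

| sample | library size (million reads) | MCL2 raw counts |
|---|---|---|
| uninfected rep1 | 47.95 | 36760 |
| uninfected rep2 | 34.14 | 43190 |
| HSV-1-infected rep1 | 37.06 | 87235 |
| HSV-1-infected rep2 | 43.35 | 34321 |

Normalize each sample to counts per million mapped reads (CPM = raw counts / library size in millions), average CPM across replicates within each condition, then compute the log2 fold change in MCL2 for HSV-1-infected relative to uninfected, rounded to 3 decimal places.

0.631

CPM(uninfected rep1) = 36760 / 47.95 = 766.6319
CPM(uninfected rep2) = 43190 / 34.14 = 1265.0849
CPM(HSV-1-infected rep1) = 87235 / 37.06 = 2353.8856
CPM(HSV-1-infected rep2) = 34321 / 43.35 = 791.7186
mean CPM(uninfected) = 1015.8584; mean CPM(HSV-1-infected) = 1572.8021
Fold change = 1572.8021 / 1015.8584 = 1.54825
log2(1.54825) = 0.6306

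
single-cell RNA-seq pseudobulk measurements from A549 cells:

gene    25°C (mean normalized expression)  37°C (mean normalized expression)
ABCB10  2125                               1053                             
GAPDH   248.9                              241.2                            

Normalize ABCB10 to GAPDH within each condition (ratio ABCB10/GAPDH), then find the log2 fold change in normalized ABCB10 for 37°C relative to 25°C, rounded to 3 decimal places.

ABCB10/GAPDH (25°C) = 2125 / 248.9 = 8.5376
ABCB10/GAPDH (37°C) = 1053 / 241.2 = 4.3657
Fold change = 4.3657 / 8.5376 = 0.5113
log2(0.5113) = -0.9676

-0.968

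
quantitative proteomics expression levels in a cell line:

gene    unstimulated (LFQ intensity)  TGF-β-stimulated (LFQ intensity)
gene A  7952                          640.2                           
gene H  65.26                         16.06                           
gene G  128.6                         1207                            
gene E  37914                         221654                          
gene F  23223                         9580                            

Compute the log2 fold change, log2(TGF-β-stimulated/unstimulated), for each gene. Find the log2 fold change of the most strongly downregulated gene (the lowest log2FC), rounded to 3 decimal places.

-3.635

log2(640.2/7952) = -3.635  (gene A)
log2(16.06/65.26) = -2.023  (gene H)
log2(1207/128.6) = 3.230  (gene G)
log2(221654/37914) = 2.548  (gene E)
log2(9580/23223) = -1.277  (gene F)
gene A is most strongly downregulated.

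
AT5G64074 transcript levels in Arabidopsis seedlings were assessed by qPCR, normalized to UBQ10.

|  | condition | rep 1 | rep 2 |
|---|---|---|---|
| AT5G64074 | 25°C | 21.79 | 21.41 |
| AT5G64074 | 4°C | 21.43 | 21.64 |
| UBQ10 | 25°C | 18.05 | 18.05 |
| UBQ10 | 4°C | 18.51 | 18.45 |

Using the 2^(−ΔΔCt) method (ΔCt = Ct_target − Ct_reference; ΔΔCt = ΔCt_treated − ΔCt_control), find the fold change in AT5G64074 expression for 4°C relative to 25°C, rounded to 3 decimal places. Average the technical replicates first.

1.409

Mean Ct: AT5G64074 25°C 21.600; AT5G64074 4°C 21.535; UBQ10 25°C 18.050; UBQ10 4°C 18.480
ΔCt(25°C) = 21.600 − 18.050 = 3.550
ΔCt(4°C) = 21.535 − 18.480 = 3.055
ΔΔCt = 3.055 − 3.550 = -0.495
Fold change = 2^(−(-0.495)) = 2^0.495 = 1.4093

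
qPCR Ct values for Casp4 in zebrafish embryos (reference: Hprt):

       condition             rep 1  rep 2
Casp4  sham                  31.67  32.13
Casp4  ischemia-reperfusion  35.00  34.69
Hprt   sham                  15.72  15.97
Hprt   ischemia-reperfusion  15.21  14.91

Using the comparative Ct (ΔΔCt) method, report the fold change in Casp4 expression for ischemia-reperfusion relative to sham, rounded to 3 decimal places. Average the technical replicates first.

Mean Ct: Casp4 sham 31.900; Casp4 ischemia-reperfusion 34.845; Hprt sham 15.845; Hprt ischemia-reperfusion 15.060
ΔCt(sham) = 31.900 − 15.845 = 16.055
ΔCt(ischemia-reperfusion) = 34.845 − 15.060 = 19.785
ΔΔCt = 19.785 − 16.055 = 3.730
Fold change = 2^(−3.730) = 0.0754

0.075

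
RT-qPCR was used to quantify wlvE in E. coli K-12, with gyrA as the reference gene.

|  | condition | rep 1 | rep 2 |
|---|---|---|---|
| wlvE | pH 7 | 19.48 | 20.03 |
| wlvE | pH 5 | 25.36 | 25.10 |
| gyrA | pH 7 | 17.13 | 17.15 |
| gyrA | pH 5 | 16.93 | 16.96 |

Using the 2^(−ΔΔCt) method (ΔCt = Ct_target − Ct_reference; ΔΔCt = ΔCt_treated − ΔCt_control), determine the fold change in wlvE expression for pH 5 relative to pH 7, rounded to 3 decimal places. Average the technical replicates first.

0.020

Mean Ct: wlvE pH 7 19.755; wlvE pH 5 25.230; gyrA pH 7 17.140; gyrA pH 5 16.945
ΔCt(pH 7) = 19.755 − 17.140 = 2.615
ΔCt(pH 5) = 25.230 − 16.945 = 8.285
ΔΔCt = 8.285 − 2.615 = 5.670
Fold change = 2^(−5.670) = 0.0196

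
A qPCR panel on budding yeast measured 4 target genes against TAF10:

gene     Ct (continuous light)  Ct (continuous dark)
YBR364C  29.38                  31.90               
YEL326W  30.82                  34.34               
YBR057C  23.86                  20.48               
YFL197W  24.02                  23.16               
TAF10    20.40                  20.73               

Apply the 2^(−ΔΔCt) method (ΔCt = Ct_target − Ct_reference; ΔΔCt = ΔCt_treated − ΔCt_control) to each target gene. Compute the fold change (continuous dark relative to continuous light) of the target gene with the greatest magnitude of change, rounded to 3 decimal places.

13.086

YBR364C: ΔΔCt = (31.90−20.73) − (29.38−20.40) = 11.17 − 8.98 = 2.19; fold change = 2^-2.19 = 0.219
YEL326W: ΔΔCt = (34.34−20.73) − (30.82−20.40) = 13.61 − 10.42 = 3.19; fold change = 2^-3.19 = 0.110
YBR057C: ΔΔCt = (20.48−20.73) − (23.86−20.40) = -0.25 − 3.46 = -3.71; fold change = 2^3.71 = 13.086
YFL197W: ΔΔCt = (23.16−20.73) − (24.02−20.40) = 2.43 − 3.62 = -1.19; fold change = 2^1.19 = 2.282
YBR057C has the largest |ΔΔCt| = 3.71.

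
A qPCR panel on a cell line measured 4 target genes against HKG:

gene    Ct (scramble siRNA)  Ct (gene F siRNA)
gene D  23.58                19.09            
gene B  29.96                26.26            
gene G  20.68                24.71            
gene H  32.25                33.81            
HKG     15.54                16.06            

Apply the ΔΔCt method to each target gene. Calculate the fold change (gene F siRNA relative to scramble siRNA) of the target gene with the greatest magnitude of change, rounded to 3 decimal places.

32.223

gene D: ΔΔCt = (19.09−16.06) − (23.58−15.54) = 3.03 − 8.04 = -5.01; fold change = 2^5.01 = 32.223
gene B: ΔΔCt = (26.26−16.06) − (29.96−15.54) = 10.20 − 14.42 = -4.22; fold change = 2^4.22 = 18.636
gene G: ΔΔCt = (24.71−16.06) − (20.68−15.54) = 8.65 − 5.14 = 3.51; fold change = 2^-3.51 = 0.088
gene H: ΔΔCt = (33.81−16.06) − (32.25−15.54) = 17.75 − 16.71 = 1.04; fold change = 2^-1.04 = 0.486
gene D has the largest |ΔΔCt| = 5.01.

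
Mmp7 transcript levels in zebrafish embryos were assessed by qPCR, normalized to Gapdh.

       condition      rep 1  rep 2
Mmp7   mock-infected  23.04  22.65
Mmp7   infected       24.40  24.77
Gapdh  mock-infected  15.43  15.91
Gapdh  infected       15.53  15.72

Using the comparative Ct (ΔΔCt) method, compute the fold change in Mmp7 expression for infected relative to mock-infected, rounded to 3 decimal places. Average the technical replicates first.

Mean Ct: Mmp7 mock-infected 22.845; Mmp7 infected 24.585; Gapdh mock-infected 15.670; Gapdh infected 15.625
ΔCt(mock-infected) = 22.845 − 15.670 = 7.175
ΔCt(infected) = 24.585 − 15.625 = 8.960
ΔΔCt = 8.960 − 7.175 = 1.785
Fold change = 2^(−1.785) = 0.2902

0.290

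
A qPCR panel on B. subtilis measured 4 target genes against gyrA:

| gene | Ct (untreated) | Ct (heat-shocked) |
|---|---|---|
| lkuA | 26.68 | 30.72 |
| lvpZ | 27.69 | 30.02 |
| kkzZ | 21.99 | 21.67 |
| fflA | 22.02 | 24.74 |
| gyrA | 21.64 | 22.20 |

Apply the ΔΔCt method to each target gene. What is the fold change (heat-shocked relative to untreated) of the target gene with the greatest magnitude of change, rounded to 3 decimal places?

0.090

lkuA: ΔΔCt = (30.72−22.20) − (26.68−21.64) = 8.52 − 5.04 = 3.48; fold change = 2^-3.48 = 0.090
lvpZ: ΔΔCt = (30.02−22.20) − (27.69−21.64) = 7.82 − 6.05 = 1.77; fold change = 2^-1.77 = 0.293
kkzZ: ΔΔCt = (21.67−22.20) − (21.99−21.64) = -0.53 − 0.35 = -0.88; fold change = 2^0.88 = 1.840
fflA: ΔΔCt = (24.74−22.20) − (22.02−21.64) = 2.54 − 0.38 = 2.16; fold change = 2^-2.16 = 0.224
lkuA has the largest |ΔΔCt| = 3.48.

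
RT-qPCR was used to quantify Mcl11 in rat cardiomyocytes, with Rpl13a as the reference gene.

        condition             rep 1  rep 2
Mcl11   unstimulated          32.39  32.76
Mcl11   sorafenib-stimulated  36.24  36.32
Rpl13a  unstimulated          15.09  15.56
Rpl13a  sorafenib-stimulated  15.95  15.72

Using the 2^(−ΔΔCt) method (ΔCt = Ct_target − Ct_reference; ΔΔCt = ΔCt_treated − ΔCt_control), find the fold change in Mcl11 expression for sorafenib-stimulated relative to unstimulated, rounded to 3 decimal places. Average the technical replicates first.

0.109

Mean Ct: Mcl11 unstimulated 32.575; Mcl11 sorafenib-stimulated 36.280; Rpl13a unstimulated 15.325; Rpl13a sorafenib-stimulated 15.835
ΔCt(unstimulated) = 32.575 − 15.325 = 17.250
ΔCt(sorafenib-stimulated) = 36.280 − 15.835 = 20.445
ΔΔCt = 20.445 − 17.250 = 3.195
Fold change = 2^(−3.195) = 0.1092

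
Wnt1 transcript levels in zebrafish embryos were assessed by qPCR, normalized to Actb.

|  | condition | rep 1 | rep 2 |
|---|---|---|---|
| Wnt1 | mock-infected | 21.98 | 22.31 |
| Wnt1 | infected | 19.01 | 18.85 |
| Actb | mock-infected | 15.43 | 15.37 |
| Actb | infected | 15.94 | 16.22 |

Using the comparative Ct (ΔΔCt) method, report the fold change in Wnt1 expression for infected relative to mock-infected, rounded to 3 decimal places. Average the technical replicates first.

14.877

Mean Ct: Wnt1 mock-infected 22.145; Wnt1 infected 18.930; Actb mock-infected 15.400; Actb infected 16.080
ΔCt(mock-infected) = 22.145 − 15.400 = 6.745
ΔCt(infected) = 18.930 − 16.080 = 2.850
ΔΔCt = 2.850 − 6.745 = -3.895
Fold change = 2^(−(-3.895)) = 2^3.895 = 14.8769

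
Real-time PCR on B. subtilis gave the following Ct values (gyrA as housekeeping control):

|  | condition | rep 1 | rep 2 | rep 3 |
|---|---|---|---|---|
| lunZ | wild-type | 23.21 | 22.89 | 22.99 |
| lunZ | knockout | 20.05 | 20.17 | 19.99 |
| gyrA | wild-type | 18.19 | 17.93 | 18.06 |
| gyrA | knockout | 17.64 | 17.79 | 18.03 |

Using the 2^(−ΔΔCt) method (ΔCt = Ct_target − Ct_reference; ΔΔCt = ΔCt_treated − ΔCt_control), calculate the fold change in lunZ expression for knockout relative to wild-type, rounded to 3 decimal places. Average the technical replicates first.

Mean Ct: lunZ wild-type 23.030; lunZ knockout 20.070; gyrA wild-type 18.060; gyrA knockout 17.820
ΔCt(wild-type) = 23.030 − 18.060 = 4.970
ΔCt(knockout) = 20.070 − 17.820 = 2.250
ΔΔCt = 2.250 − 4.970 = -2.720
Fold change = 2^(−(-2.720)) = 2^2.720 = 6.5887

6.589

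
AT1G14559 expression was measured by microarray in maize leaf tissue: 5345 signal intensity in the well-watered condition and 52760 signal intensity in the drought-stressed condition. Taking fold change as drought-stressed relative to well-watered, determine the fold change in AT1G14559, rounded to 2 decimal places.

9.87

Fold change = 52760 / 5345 = 9.871
AT1G14559 is upregulated.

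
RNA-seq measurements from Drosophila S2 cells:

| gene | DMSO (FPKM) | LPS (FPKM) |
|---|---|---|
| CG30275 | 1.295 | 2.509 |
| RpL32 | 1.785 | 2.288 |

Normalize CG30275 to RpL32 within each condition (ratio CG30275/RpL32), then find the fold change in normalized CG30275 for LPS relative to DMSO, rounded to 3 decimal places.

CG30275/RpL32 (DMSO) = 1.295 / 1.785 = 0.72549
CG30275/RpL32 (LPS) = 2.509 / 2.288 = 1.0966
Fold change = 1.0966 / 0.72549 = 1.5115

1.512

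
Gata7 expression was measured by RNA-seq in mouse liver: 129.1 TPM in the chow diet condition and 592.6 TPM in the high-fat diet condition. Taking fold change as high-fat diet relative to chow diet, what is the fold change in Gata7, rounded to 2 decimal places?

Fold change = 592.6 / 129.1 = 4.590
Gata7 is upregulated.

4.59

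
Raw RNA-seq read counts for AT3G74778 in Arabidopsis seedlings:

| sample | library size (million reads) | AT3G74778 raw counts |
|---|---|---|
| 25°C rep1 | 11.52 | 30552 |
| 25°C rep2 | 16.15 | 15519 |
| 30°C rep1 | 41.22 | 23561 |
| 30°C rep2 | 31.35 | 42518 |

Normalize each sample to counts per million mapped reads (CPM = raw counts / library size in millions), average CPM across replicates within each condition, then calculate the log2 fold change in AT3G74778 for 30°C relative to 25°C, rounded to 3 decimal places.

CPM(25°C rep1) = 30552 / 11.52 = 2652.0833
CPM(25°C rep2) = 15519 / 16.15 = 960.9288
CPM(30°C rep1) = 23561 / 41.22 = 571.5915
CPM(30°C rep2) = 42518 / 31.35 = 1356.2360
mean CPM(25°C) = 1806.5061; mean CPM(30°C) = 963.9138
Fold change = 963.9138 / 1806.5061 = 0.53358
log2(0.53358) = -0.9062

-0.906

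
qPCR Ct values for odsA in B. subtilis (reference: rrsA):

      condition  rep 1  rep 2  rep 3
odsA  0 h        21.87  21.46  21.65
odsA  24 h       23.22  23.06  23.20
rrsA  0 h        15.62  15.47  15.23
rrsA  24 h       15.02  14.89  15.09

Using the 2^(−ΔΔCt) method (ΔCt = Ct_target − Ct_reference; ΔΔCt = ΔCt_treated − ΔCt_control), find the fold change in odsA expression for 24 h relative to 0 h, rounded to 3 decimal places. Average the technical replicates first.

0.261

Mean Ct: odsA 0 h 21.660; odsA 24 h 23.160; rrsA 0 h 15.440; rrsA 24 h 15.000
ΔCt(0 h) = 21.660 − 15.440 = 6.220
ΔCt(24 h) = 23.160 − 15.000 = 8.160
ΔΔCt = 8.160 − 6.220 = 1.940
Fold change = 2^(−1.940) = 0.2606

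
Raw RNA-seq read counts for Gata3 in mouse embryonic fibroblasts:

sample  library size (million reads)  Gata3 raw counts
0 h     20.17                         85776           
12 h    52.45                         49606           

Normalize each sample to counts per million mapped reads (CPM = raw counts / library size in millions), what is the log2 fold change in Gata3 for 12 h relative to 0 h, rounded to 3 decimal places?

-2.169

CPM(0 h) = 85776 / 20.17 = 4252.6525
CPM(12 h) = 49606 / 52.45 = 945.7769
Fold change = 945.7769 / 4252.6525 = 0.22240
log2(0.22240) = -2.1688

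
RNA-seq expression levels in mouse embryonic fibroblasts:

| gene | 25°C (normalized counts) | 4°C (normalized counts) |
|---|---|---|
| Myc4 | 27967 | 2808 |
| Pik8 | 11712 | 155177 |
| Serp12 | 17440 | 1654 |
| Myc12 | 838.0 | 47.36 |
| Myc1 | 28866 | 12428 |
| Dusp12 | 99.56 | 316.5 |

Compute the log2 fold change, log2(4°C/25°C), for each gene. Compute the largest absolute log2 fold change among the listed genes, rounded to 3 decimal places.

4.145

log2(2808/27967) = -3.316  (Myc4)
log2(155177/11712) = 3.728  (Pik8)
log2(1654/17440) = -3.398  (Serp12)
log2(47.36/838.0) = -4.145  (Myc12)
log2(12428/28866) = -1.216  (Myc1)
log2(316.5/99.56) = 1.669  (Dusp12)
The largest magnitude belongs to Myc12.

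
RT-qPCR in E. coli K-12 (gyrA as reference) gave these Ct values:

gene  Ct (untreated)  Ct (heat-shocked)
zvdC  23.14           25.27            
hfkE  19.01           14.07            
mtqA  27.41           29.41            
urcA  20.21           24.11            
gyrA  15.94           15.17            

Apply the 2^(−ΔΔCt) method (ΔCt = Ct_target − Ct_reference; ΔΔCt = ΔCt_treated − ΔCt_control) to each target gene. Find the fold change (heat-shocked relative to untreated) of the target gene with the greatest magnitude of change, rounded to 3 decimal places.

0.039

zvdC: ΔΔCt = (25.27−15.17) − (23.14−15.94) = 10.10 − 7.20 = 2.90; fold change = 2^-2.90 = 0.134
hfkE: ΔΔCt = (14.07−15.17) − (19.01−15.94) = -1.10 − 3.07 = -4.17; fold change = 2^4.17 = 18.001
mtqA: ΔΔCt = (29.41−15.17) − (27.41−15.94) = 14.24 − 11.47 = 2.77; fold change = 2^-2.77 = 0.147
urcA: ΔΔCt = (24.11−15.17) − (20.21−15.94) = 8.94 − 4.27 = 4.67; fold change = 2^-4.67 = 0.039
urcA has the largest |ΔΔCt| = 4.67.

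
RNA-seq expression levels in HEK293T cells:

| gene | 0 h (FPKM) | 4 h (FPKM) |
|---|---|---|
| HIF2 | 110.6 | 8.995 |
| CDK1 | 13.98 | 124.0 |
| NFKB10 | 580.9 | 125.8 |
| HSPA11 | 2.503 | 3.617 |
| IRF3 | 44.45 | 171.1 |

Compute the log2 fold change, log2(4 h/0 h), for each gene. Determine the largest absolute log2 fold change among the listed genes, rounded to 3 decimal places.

log2(8.995/110.6) = -3.620  (HIF2)
log2(124.0/13.98) = 3.149  (CDK1)
log2(125.8/580.9) = -2.207  (NFKB10)
log2(3.617/2.503) = 0.531  (HSPA11)
log2(171.1/44.45) = 1.945  (IRF3)
The largest magnitude belongs to HIF2.

3.620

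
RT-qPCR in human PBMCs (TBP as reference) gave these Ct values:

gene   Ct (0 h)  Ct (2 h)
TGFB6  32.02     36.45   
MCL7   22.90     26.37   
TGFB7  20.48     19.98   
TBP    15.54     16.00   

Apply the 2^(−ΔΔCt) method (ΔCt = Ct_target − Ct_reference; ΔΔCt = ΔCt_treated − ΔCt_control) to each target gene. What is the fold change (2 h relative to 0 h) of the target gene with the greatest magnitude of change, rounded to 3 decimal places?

TGFB6: ΔΔCt = (36.45−16.00) − (32.02−15.54) = 20.45 − 16.48 = 3.97; fold change = 2^-3.97 = 0.064
MCL7: ΔΔCt = (26.37−16.00) − (22.90−15.54) = 10.37 − 7.36 = 3.01; fold change = 2^-3.01 = 0.124
TGFB7: ΔΔCt = (19.98−16.00) − (20.48−15.54) = 3.98 − 4.94 = -0.96; fold change = 2^0.96 = 1.945
TGFB6 has the largest |ΔΔCt| = 3.97.

0.064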